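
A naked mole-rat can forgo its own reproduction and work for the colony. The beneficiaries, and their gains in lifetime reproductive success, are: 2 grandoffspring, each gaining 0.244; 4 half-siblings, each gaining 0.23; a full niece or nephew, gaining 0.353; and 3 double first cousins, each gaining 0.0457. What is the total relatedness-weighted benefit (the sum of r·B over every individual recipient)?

0.474525

r to a grandoffspring = 0.25 (two parent–offspring links: r = (1/2)^2 = 1/4).
r to a half-sibling = 1/4 (half-sibs share one parent — one path of length 2: r = (1/2)^2 = 1/4).
r to a full niece or nephew = 1/4 (full aunt/uncle↔niece/nephew: two paths of length 3 through the shared grandparent pair: r = 2·(1/2)^3 = 1/4).
r to a double first cousin = 0.25 (double first cousins share both grandparent pairs — four paths of length 4: r = 4·(1/2)^4 = 1/4).
Summing one r·B term per recipient: 2·0.25·0.244 + 4·0.25·0.23 + 1·0.25·0.353 + 3·0.25·0.0457 = 0.474525.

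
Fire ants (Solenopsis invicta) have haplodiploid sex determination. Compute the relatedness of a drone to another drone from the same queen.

Haploid brothers each carry a random half of the queen's diploid genome, so on average they share half: r = 1/2.

0.5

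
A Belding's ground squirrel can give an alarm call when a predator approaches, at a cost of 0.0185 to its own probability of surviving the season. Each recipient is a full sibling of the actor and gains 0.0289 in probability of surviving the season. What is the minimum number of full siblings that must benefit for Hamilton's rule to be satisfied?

2

r to a full sibling = 1/2 (full sibs share both parents — two paths of length 2: r = 2·(1/2)^2 = 1/2).
Hamilton's rule: n·r·B > C  ⇒  n > C/(r·B) = 0.0185/(0.5·0.0289) = 1.28.
The smallest integer exceeding 1.28 is 2.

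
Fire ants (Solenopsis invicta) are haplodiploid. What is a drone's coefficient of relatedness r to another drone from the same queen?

0.5

Haploid brothers each carry a random half of the queen's diploid genome, so on average they share half: r = 1/2.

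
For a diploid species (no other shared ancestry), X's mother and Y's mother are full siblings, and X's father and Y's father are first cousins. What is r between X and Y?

Wright's path rule: contributions from independent ancestry routes add.
X and Y are related in two ways: first cousins through their mothers (r = 1/8) and second cousins through their fathers (r = 1/32).
r = 1/8 + 1/32 = 5/32 = 0.15625.

0.15625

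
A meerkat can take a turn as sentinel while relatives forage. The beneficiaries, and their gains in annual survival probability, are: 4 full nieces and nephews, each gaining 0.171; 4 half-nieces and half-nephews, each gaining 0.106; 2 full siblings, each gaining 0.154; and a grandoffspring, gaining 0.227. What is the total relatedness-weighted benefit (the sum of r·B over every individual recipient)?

0.43475

r to a full niece or nephew = 1/4 (full aunt/uncle↔niece/nephew: two paths of length 3 through the shared grandparent pair: r = 2·(1/2)^3 = 1/4).
r to a half-niece or half-nephew = 0.125 (half-aunt/uncle↔niece/nephew: one path of length 3: r = (1/2)^3 = 1/8).
r to a full sibling = 1/2 (full sibs share both parents — two paths of length 2: r = 2·(1/2)^2 = 1/2).
r to a grandoffspring = 0.25 (two parent–offspring links: r = (1/2)^2 = 1/4).
Summing one r·B term per recipient: 4·0.25·0.171 + 4·0.125·0.106 + 2·0.5·0.154 + 1·0.25·0.227 = 0.43475.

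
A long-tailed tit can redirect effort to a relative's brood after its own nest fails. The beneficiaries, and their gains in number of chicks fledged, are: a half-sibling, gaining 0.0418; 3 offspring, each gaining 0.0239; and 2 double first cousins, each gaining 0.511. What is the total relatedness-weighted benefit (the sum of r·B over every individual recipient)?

r to a half-sibling = 0.25 (half-sibs share one parent — one path of length 2: r = (1/2)^2 = 1/4).
r to an offspring = 1/2 (one parent–offspring link: r = (1/2)^1 = 1/2).
r to a double first cousin = 0.25 (double first cousins share both grandparent pairs — four paths of length 4: r = 4·(1/2)^4 = 1/4).
Summing one r·B term per recipient: 1·0.25·0.0418 + 3·0.5·0.0239 + 2·0.25·0.511 = 0.3018.

0.3018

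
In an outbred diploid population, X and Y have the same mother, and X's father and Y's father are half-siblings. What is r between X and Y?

0.3125

Independent pedigree routes through distinct common ancestors add.
X and Y are related in two ways: half-sibs through their shared mother (r = 1/4) and half first cousins through their fathers (r = 1/16).
r = 1/4 + 1/16 = 0.3125.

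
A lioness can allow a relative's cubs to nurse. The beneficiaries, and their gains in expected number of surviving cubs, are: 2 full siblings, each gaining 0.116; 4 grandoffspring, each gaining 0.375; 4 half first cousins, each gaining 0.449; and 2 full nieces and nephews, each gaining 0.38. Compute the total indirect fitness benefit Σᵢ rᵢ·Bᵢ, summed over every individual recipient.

0.79325

r to a full sibling = 1/2 (full sibs share both parents — two paths of length 2: r = 2·(1/2)^2 = 1/2).
r to a grandoffspring = 0.25 (two parent–offspring links: r = (1/2)^2 = 1/4).
r to a half first cousin = 1/16 (half first cousins share one grandparent — one path of length 4: r = (1/2)^4 = 1/16).
r to a full niece or nephew = 1/4 (full aunt/uncle↔niece/nephew: two paths of length 3 through the shared grandparent pair: r = 2·(1/2)^3 = 1/4).
Summing one r·B term per recipient: 2·0.5·0.116 + 4·0.25·0.375 + 4·0.0625·0.449 + 2·0.25·0.38 = 0.79325.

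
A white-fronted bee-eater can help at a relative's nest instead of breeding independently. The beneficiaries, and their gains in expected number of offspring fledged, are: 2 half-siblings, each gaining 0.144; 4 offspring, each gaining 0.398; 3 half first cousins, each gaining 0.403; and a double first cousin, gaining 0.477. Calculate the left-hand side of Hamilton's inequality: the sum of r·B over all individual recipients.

r to a half-sibling = 0.25 (half-sibs share one parent — one path of length 2: r = (1/2)^2 = 1/4).
r to an offspring = 0.5 (one parent–offspring link: r = (1/2)^1 = 1/2).
r to a half first cousin = 0.0625 (half first cousins share one grandparent — one path of length 4: r = (1/2)^4 = 1/16).
r to a double first cousin = 1/4 (double first cousins share both grandparent pairs — four paths of length 4: r = 4·(1/2)^4 = 1/4).
Summing one r·B term per recipient: 2·0.25·0.144 + 4·0.5·0.398 + 3·0.0625·0.403 + 1·0.25·0.477 = 1.0628125.

1.0628125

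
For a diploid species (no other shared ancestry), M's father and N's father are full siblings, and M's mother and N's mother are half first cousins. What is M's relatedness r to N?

Wright's path rule: contributions from independent ancestry routes add.
M and N are related in two ways: first cousins through their fathers (r = 1/8) and half second cousins through their mothers (r = 1/64).
r = 1/8 + 1/64 = 0.140625.

0.140625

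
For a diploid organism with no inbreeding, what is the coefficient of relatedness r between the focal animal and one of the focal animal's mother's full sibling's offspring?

Each parent–offspring link contributes a factor of 1/2, and independent paths through distinct common ancestors add.
First cousins share one grandparent pair — two paths of length 4: r = 2·(1/2)^4 = 1/8.

0.125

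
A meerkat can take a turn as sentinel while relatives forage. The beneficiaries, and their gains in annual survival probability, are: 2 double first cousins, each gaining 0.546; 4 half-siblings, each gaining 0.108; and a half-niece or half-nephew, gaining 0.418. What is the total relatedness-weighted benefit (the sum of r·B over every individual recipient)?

0.43325

r to a double first cousin = 0.25 (double first cousins share both grandparent pairs — four paths of length 4: r = 4·(1/2)^4 = 1/4).
r to a half-sibling = 0.25 (half-sibs share one parent — one path of length 2: r = (1/2)^2 = 1/4).
r to a half-niece or half-nephew = 1/8 (half-aunt/uncle↔niece/nephew: one path of length 3: r = (1/2)^3 = 1/8).
Summing one r·B term per recipient: 2·0.25·0.546 + 4·0.25·0.108 + 1·0.125·0.418 = 0.43325.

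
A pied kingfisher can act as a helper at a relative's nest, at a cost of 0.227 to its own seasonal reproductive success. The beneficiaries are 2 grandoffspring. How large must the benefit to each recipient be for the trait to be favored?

r to a grandoffspring = 0.25 (two parent–offspring links: r = (1/2)^2 = 1/4).
Hamilton's rule with n recipients of equal r: n·r·B > C, so B > C/(n·r) = 0.227/(2·0.25) = 0.454.

0.454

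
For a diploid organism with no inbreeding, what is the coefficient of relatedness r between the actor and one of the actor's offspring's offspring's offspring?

Each parent–offspring link contributes a factor of 1/2, and independent paths through distinct common ancestors add.
Three parent–offspring links: r = (1/2)^3 = 1/8.

0.125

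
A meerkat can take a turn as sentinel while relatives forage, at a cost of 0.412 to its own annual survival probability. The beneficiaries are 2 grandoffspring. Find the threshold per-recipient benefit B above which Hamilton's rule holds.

r to a grandoffspring = 1/4 (two parent–offspring links: r = (1/2)^2 = 1/4).
Hamilton's rule with n recipients of equal r: n·r·B > C, so B > C/(n·r) = 0.412/(2·0.25) = 0.824.

0.824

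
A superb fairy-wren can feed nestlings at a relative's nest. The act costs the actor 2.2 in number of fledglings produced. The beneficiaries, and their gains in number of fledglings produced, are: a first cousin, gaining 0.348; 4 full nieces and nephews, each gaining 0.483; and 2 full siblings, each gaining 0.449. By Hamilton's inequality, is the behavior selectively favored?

Hamilton's rule: the trait is favored when the sum of r·B over every recipient exceeds the actor's cost C.
r to a first cousin = 1/8 (first cousins share one grandparent pair — two paths of length 4: r = 2·(1/2)^4 = 1/8).
r to a full niece or nephew = 0.25 (full aunt/uncle↔niece/nephew: two paths of length 3 through the shared grandparent pair: r = 2·(1/2)^3 = 1/4).
r to a full sibling = 0.5 (full sibs share both parents — two paths of length 2: r = 2·(1/2)^2 = 1/2).
Summing one r·B term per recipient: 1·0.125·0.348 + 4·0.25·0.483 + 2·0.5·0.449 = 0.9755.
0.9755 < 2.2: the indirect benefit is less than the cost.

No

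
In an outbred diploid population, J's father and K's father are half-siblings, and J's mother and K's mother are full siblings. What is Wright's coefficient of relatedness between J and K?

With two independent routes of shared ancestry, r is the sum of the two contributions.
J and K are related in two ways: half first cousins through their fathers (r = 1/16) and first cousins through their mothers (r = 1/8).
r = 1/16 + 1/8 = 0.1875.

0.1875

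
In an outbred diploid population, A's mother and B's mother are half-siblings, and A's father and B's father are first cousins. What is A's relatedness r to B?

Wright's path rule: contributions from independent ancestry routes add.
A and B are related in two ways: half first cousins through their mothers (r = 1/16) and second cousins through their fathers (r = 1/32).
r = 1/16 + 1/32 = 0.09375.

0.09375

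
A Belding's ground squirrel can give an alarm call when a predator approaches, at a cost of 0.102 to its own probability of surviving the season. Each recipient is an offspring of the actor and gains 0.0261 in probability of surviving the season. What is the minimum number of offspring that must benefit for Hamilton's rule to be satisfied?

8

r to an offspring = 1/2 (one parent–offspring link: r = (1/2)^1 = 1/2).
Hamilton's rule: n·r·B > C  ⇒  n > C/(r·B) = 0.102/(0.5·0.0261) = 7.816.
The smallest integer exceeding 7.816 is 8.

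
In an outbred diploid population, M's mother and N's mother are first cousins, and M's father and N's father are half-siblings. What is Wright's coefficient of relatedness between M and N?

Relatedness sums over independent paths through distinct common ancestors.
M and N are related in two ways: second cousins through their mothers (r = 1/32) and half first cousins through their fathers (r = 1/16).
r = 1/32 + 1/16 = 3/32 = 0.09375.

0.09375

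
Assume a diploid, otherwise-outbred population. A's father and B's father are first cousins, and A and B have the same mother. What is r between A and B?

Relatedness sums over independent paths through distinct common ancestors.
A and B are related in two ways: second cousins through their fathers (r = 1/32) and half-sibs through their shared mother (r = 1/4).
r = 1/32 + 1/4 = 9/32 = 0.28125.

0.28125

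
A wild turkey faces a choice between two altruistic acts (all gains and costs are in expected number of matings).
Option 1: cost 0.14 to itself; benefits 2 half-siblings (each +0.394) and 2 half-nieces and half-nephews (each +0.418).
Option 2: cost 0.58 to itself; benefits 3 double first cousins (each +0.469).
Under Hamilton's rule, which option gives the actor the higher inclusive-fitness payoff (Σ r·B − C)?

Option 1: r to a half-sibling = 0.25.
Option 1: r to a half-niece or half-nephew = 0.125.
Option 1: Σ r·B − C = (2·0.25·0.394 + 2·0.125·0.418) − 0.14 = 0.1615.
Option 2: r to a double first cousin = 0.25.
Option 2: Σ r·B − C = (3·0.25·0.469) − 0.58 = -0.22825.
Option 1 has the higher net inclusive-fitness payoff.

Option 1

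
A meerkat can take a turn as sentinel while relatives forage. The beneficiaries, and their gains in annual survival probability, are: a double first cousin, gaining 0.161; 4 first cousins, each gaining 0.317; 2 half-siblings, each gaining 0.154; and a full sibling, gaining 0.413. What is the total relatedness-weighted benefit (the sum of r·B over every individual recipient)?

0.48225

r to a double first cousin = 0.25 (double first cousins share both grandparent pairs — four paths of length 4: r = 4·(1/2)^4 = 1/4).
r to a first cousin = 0.125 (first cousins share one grandparent pair — two paths of length 4: r = 2·(1/2)^4 = 1/8).
r to a half-sibling = 1/4 (half-sibs share one parent — one path of length 2: r = (1/2)^2 = 1/4).
r to a full sibling = 1/2 (full sibs share both parents — two paths of length 2: r = 2·(1/2)^2 = 1/2).
Summing one r·B term per recipient: 1·0.25·0.161 + 4·0.125·0.317 + 2·0.25·0.154 + 1·0.5·0.413 = 0.48225.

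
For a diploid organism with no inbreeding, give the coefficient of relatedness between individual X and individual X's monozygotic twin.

Each parent–offspring link contributes a factor of 1/2, and independent paths through distinct common ancestors add.
Monozygotic twins share every allele identical by descent: r = 1.

1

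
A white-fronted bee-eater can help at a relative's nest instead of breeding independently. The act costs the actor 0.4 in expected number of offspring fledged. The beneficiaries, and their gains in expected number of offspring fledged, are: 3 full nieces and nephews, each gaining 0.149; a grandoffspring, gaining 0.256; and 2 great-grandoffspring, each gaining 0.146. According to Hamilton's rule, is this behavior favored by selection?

Hamilton's rule: the trait is favored when the sum of r·B over every recipient exceeds the actor's cost C.
r to a full niece or nephew = 1/4 (full aunt/uncle↔niece/nephew: two paths of length 3 through the shared grandparent pair: r = 2·(1/2)^3 = 1/4).
r to a grandoffspring = 0.25 (two parent–offspring links: r = (1/2)^2 = 1/4).
r to a great-grandoffspring = 0.125 (three parent–offspring links: r = (1/2)^3 = 1/8).
Summing one r·B term per recipient: 3·0.25·0.149 + 1·0.25·0.256 + 2·0.125·0.146 = 0.21225.
0.21225 < 0.4: the indirect benefit is less than the cost.

No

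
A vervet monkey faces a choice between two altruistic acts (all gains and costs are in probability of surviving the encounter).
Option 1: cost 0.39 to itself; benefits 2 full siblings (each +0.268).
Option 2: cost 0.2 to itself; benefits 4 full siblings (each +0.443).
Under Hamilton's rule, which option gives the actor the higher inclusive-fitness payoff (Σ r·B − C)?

Option 1: r to a full sibling = 0.5.
Option 1: Σ r·B − C = (2·0.5·0.268) − 0.39 = -0.122.
Option 2: r to a full sibling = 0.5.
Option 2: Σ r·B − C = (4·0.5·0.443) − 0.2 = 0.686.
Option 2 has the higher net inclusive-fitness payoff.

Option 2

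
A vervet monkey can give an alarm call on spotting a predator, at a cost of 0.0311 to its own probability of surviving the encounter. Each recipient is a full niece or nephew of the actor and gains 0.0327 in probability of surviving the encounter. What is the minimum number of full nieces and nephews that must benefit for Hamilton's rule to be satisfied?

4

r to a full niece or nephew = 1/4 (full aunt/uncle↔niece/nephew: two paths of length 3 through the shared grandparent pair: r = 2·(1/2)^3 = 1/4).
Hamilton's rule: n·r·B > C  ⇒  n > C/(r·B) = 0.0311/(0.25·0.0327) = 3.804.
The smallest integer exceeding 3.804 is 4.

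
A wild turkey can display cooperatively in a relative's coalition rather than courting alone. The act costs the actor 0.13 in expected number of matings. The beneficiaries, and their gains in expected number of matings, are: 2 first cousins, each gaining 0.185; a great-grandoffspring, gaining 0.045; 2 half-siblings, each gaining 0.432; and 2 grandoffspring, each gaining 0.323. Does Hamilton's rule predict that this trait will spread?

Hamilton's rule: the trait is favored when the sum of r·B over every recipient exceeds the actor's cost C.
r to a first cousin = 0.125 (first cousins share one grandparent pair — two paths of length 4: r = 2·(1/2)^4 = 1/8).
r to a great-grandoffspring = 0.125 (three parent–offspring links: r = (1/2)^3 = 1/8).
r to a half-sibling = 1/4 (half-sibs share one parent — one path of length 2: r = (1/2)^2 = 1/4).
r to a grandoffspring = 1/4 (two parent–offspring links: r = (1/2)^2 = 1/4).
Summing one r·B term per recipient: 2·0.125·0.185 + 1·0.125·0.045 + 2·0.25·0.432 + 2·0.25·0.323 = 0.429375.
0.429375 > 0.13: the indirect benefit exceeds the cost.

Yes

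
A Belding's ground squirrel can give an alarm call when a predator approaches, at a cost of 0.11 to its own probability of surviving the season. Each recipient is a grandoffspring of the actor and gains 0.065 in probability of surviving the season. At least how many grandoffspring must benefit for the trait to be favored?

r to a grandoffspring = 0.25 (two parent–offspring links: r = (1/2)^2 = 1/4).
Hamilton's rule: n·r·B > C  ⇒  n > C/(r·B) = 0.11/(0.25·0.065) = 6.769.
The smallest integer exceeding 6.769 is 7.

7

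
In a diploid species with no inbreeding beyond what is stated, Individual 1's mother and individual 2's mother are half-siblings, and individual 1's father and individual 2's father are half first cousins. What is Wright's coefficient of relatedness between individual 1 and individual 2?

Wright's path rule: contributions from independent ancestry routes add.
Individual 1 and individual 2 are related in two ways: half first cousins through their mothers (r = 1/16) and half second cousins through their fathers (r = 1/64).
r = 1/16 + 1/64 = 0.078125.

0.078125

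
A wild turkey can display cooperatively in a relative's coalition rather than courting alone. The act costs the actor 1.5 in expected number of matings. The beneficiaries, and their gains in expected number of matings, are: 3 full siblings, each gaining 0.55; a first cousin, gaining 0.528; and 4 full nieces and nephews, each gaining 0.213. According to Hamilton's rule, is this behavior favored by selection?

No

Hamilton's rule: the trait is favored when the sum of r·B over every recipient exceeds the actor's cost C.
r to a full sibling = 0.5 (full sibs share both parents — two paths of length 2: r = 2·(1/2)^2 = 1/2).
r to a first cousin = 1/8 (first cousins share one grandparent pair — two paths of length 4: r = 2·(1/2)^4 = 1/8).
r to a full niece or nephew = 0.25 (full aunt/uncle↔niece/nephew: two paths of length 3 through the shared grandparent pair: r = 2·(1/2)^3 = 1/4).
Summing one r·B term per recipient: 3·0.5·0.55 + 1·0.125·0.528 + 4·0.25·0.213 = 1.104.
1.104 < 1.5: the indirect benefit is less than the cost.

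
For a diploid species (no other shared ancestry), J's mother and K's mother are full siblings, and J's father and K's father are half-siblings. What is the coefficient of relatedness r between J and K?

Relatedness sums over independent paths through distinct common ancestors.
J and K are related in two ways: first cousins through their mothers (r = 1/8) and half first cousins through their fathers (r = 1/16).
r = 1/8 + 1/16 = 3/16 = 0.1875.

0.1875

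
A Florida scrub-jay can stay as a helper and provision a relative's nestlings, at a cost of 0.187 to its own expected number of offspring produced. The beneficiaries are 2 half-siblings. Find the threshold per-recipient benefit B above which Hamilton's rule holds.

r to a half-sibling = 0.25 (half-sibs share one parent — one path of length 2: r = (1/2)^2 = 1/4).
Hamilton's rule with n recipients of equal r: n·r·B > C, so B > C/(n·r) = 0.187/(2·0.25) = 0.374.

0.374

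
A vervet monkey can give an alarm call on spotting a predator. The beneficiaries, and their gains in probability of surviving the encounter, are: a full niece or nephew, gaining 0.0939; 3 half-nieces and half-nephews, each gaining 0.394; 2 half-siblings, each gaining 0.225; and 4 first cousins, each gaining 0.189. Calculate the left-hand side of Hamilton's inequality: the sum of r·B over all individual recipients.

0.378225

r to a full niece or nephew = 0.25 (full aunt/uncle↔niece/nephew: two paths of length 3 through the shared grandparent pair: r = 2·(1/2)^3 = 1/4).
r to a half-niece or half-nephew = 0.125 (half-aunt/uncle↔niece/nephew: one path of length 3: r = (1/2)^3 = 1/8).
r to a half-sibling = 0.25 (half-sibs share one parent — one path of length 2: r = (1/2)^2 = 1/4).
r to a first cousin = 0.125 (first cousins share one grandparent pair — two paths of length 4: r = 2·(1/2)^4 = 1/8).
Summing one r·B term per recipient: 1·0.25·0.0939 + 3·0.125·0.394 + 2·0.25·0.225 + 4·0.125·0.189 = 0.378225.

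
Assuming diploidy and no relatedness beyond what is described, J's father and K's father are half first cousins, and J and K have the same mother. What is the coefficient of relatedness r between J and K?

With two independent routes of shared ancestry, r is the sum of the two contributions.
J and K are related in two ways: half second cousins through their fathers (r = 1/64) and half-sibs through their shared mother (r = 1/4).
r = 1/64 + 1/4 = 0.265625.

0.265625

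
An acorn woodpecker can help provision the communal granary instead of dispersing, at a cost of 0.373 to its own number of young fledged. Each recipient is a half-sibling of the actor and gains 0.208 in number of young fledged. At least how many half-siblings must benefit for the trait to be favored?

r to a half-sibling = 0.25 (half-sibs share one parent — one path of length 2: r = (1/2)^2 = 1/4).
Hamilton's rule: n·r·B > C  ⇒  n > C/(r·B) = 0.373/(0.25·0.208) = 7.173.
The smallest integer exceeding 7.173 is 8.

8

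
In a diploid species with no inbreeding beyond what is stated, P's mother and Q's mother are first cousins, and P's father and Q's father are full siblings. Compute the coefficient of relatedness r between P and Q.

Relatedness sums over independent paths through distinct common ancestors.
P and Q are related in two ways: second cousins through their mothers (r = 1/32) and first cousins through their fathers (r = 1/8).
r = 1/32 + 1/8 = 0.15625.

0.15625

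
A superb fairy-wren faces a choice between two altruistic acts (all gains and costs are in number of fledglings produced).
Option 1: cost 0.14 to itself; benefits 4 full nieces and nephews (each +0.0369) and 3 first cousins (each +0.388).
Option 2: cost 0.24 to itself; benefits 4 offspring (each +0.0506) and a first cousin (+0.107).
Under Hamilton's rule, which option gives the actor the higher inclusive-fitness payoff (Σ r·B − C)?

Option 1: r to a full niece or nephew = 0.25.
Option 1: r to a first cousin = 0.125.
Option 1: Σ r·B − C = (4·0.25·0.0369 + 3·0.125·0.388) − 0.14 = 0.0424.
Option 2: r to an offspring = 0.5.
Option 2: r to a first cousin = 0.125.
Option 2: Σ r·B − C = (4·0.5·0.0506 + 1·0.125·0.107) − 0.24 = -0.125425.
Option 1 has the higher net inclusive-fitness payoff.

Option 1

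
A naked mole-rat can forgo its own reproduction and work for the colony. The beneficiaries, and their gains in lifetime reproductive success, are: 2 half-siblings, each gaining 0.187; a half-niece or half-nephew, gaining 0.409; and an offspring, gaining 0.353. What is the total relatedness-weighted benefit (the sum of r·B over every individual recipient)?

r to a half-sibling = 1/4 (half-sibs share one parent — one path of length 2: r = (1/2)^2 = 1/4).
r to a half-niece or half-nephew = 0.125 (half-aunt/uncle↔niece/nephew: one path of length 3: r = (1/2)^3 = 1/8).
r to an offspring = 1/2 (one parent–offspring link: r = (1/2)^1 = 1/2).
Summing one r·B term per recipient: 2·0.25·0.187 + 1·0.125·0.409 + 1·0.5·0.353 = 0.321125.

0.321125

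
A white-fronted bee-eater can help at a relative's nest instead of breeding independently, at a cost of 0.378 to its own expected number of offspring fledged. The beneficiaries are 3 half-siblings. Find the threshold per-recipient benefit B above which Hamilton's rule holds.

0.504

r to a half-sibling = 0.25 (half-sibs share one parent — one path of length 2: r = (1/2)^2 = 1/4).
Hamilton's rule with n recipients of equal r: n·r·B > C, so B > C/(n·r) = 0.378/(3·0.25) = 0.504.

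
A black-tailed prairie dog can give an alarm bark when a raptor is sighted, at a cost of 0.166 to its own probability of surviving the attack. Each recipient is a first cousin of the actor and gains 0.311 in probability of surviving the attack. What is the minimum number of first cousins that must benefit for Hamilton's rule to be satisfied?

r to a first cousin = 1/8 (first cousins share one grandparent pair — two paths of length 4: r = 2·(1/2)^4 = 1/8).
Hamilton's rule: n·r·B > C  ⇒  n > C/(r·B) = 0.166/(0.125·0.311) = 4.27.
The smallest integer exceeding 4.27 is 5.

5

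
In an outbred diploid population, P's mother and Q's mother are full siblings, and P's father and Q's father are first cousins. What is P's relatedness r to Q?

Independent pedigree routes through distinct common ancestors add.
P and Q are related in two ways: first cousins through their mothers (r = 1/8) and second cousins through their fathers (r = 1/32).
r = 1/8 + 1/32 = 0.15625.

0.15625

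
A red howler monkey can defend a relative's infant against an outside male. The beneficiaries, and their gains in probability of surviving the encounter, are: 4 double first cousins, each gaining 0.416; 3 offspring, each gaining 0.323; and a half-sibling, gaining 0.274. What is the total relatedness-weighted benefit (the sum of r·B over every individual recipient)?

0.969

r to a double first cousin = 0.25 (double first cousins share both grandparent pairs — four paths of length 4: r = 4·(1/2)^4 = 1/4).
r to an offspring = 0.5 (one parent–offspring link: r = (1/2)^1 = 1/2).
r to a half-sibling = 1/4 (half-sibs share one parent — one path of length 2: r = (1/2)^2 = 1/4).
Summing one r·B term per recipient: 4·0.25·0.416 + 3·0.5·0.323 + 1·0.25·0.274 = 0.969.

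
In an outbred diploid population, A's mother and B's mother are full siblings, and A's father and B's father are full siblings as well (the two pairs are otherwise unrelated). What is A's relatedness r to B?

0.25

With two independent routes of shared ancestry, r is the sum of the two contributions.
A and B are related in two ways: first cousins through their mothers (r = 1/8) and first cousins through their fathers (r = 1/8) — i.e. double first cousins.
r = 1/8 + 1/8 = 1/4 = 0.25.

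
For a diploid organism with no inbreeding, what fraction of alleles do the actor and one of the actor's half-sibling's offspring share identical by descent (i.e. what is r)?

Each parent–offspring link contributes a factor of 1/2, and independent paths through distinct common ancestors add.
Half-aunt/uncle↔niece/nephew: one path of length 3: r = (1/2)^3 = 1/8.

0.125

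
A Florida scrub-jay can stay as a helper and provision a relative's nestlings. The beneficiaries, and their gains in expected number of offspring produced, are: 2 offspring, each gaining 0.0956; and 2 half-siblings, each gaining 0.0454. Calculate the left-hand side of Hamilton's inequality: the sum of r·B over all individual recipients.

0.1183

r to an offspring = 0.5 (one parent–offspring link: r = (1/2)^1 = 1/2).
r to a half-sibling = 1/4 (half-sibs share one parent — one path of length 2: r = (1/2)^2 = 1/4).
Summing one r·B term per recipient: 2·0.5·0.0956 + 2·0.25·0.0454 = 0.1183.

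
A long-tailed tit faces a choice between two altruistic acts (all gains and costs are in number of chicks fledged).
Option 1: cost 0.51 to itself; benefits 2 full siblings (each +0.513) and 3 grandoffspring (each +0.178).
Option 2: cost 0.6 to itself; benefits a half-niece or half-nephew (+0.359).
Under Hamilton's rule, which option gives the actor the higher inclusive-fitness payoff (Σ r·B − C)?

Option 1: r to a full sibling = 0.5.
Option 1: r to a grandoffspring = 0.25.
Option 1: Σ r·B − C = (2·0.5·0.513 + 3·0.25·0.178) − 0.51 = 0.1365.
Option 2: r to a half-niece or half-nephew = 0.125.
Option 2: Σ r·B − C = (1·0.125·0.359) − 0.6 = -0.555125.
Option 1 has the higher net inclusive-fitness payoff.

Option 1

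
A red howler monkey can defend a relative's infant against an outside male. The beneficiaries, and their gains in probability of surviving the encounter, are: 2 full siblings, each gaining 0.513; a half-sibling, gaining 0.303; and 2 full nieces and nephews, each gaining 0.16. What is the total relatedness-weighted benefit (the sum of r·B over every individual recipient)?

r to a full sibling = 0.5 (full sibs share both parents — two paths of length 2: r = 2·(1/2)^2 = 1/2).
r to a half-sibling = 0.25 (half-sibs share one parent — one path of length 2: r = (1/2)^2 = 1/4).
r to a full niece or nephew = 0.25 (full aunt/uncle↔niece/nephew: two paths of length 3 through the shared grandparent pair: r = 2·(1/2)^3 = 1/4).
Summing one r·B term per recipient: 2·0.5·0.513 + 1·0.25·0.303 + 2·0.25·0.16 = 0.66875.

0.66875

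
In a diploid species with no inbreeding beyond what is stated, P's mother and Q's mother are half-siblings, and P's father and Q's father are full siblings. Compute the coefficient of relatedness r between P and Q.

Independent pedigree routes through distinct common ancestors add.
P and Q are related in two ways: half first cousins through their mothers (r = 1/16) and first cousins through their fathers (r = 1/8).
r = 1/16 + 1/8 = 0.1875.

0.1875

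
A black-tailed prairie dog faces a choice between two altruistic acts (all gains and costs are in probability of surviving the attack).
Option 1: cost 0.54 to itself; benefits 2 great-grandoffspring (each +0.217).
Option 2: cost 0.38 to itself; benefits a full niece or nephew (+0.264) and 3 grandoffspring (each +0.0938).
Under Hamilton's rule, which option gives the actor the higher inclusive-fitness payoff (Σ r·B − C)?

Option 2

Option 1: r to a great-grandoffspring = 0.125.
Option 1: Σ r·B − C = (2·0.125·0.217) − 0.54 = -0.48575.
Option 2: r to a full niece or nephew = 0.25.
Option 2: r to a grandoffspring = 0.25.
Option 2: Σ r·B − C = (1·0.25·0.264 + 3·0.25·0.0938) − 0.38 = -0.24365.
Option 2 has the higher net inclusive-fitness payoff.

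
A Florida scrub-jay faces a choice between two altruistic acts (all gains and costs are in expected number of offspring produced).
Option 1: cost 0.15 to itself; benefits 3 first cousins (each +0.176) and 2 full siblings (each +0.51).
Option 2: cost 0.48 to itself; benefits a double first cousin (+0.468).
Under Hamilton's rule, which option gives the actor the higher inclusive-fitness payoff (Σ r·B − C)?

Option 1

Option 1: r to a first cousin = 0.125.
Option 1: r to a full sibling = 0.5.
Option 1: Σ r·B − C = (3·0.125·0.176 + 2·0.5·0.51) − 0.15 = 0.426.
Option 2: r to a double first cousin = 0.25.
Option 2: Σ r·B − C = (1·0.25·0.468) − 0.48 = -0.363.
Option 1 has the higher net inclusive-fitness payoff.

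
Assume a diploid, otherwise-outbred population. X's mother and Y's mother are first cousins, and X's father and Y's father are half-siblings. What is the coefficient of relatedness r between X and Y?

With two independent routes of shared ancestry, r is the sum of the two contributions.
X and Y are related in two ways: second cousins through their mothers (r = 1/32) and half first cousins through their fathers (r = 1/16).
r = 1/32 + 1/16 = 0.09375.

0.09375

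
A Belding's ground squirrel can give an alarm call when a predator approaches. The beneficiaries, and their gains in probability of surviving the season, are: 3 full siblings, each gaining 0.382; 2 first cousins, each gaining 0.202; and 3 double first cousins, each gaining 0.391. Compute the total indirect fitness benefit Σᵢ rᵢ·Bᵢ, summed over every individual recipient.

0.91675

r to a full sibling = 0.5 (full sibs share both parents — two paths of length 2: r = 2·(1/2)^2 = 1/2).
r to a first cousin = 0.125 (first cousins share one grandparent pair — two paths of length 4: r = 2·(1/2)^4 = 1/8).
r to a double first cousin = 0.25 (double first cousins share both grandparent pairs — four paths of length 4: r = 4·(1/2)^4 = 1/4).
Summing one r·B term per recipient: 3·0.5·0.382 + 2·0.125·0.202 + 3·0.25·0.391 = 0.91675.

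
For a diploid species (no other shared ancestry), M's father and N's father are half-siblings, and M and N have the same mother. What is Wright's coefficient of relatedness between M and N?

0.3125

With two independent routes of shared ancestry, r is the sum of the two contributions.
M and N are related in two ways: half first cousins through their fathers (r = 1/16) and half-sibs through their shared mother (r = 1/4).
r = 1/16 + 1/4 = 5/16 = 0.3125.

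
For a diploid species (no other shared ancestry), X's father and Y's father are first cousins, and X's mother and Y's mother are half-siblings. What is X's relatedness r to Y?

0.09375

Wright's path rule: contributions from independent ancestry routes add.
X and Y are related in two ways: second cousins through their fathers (r = 1/32) and half first cousins through their mothers (r = 1/16).
r = 1/32 + 1/16 = 0.09375.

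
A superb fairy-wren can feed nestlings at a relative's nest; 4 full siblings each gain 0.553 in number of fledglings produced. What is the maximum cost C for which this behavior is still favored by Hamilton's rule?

1.106

r to a full sibling = 0.5 (full sibs share both parents — two paths of length 2: r = 2·(1/2)^2 = 1/2).
Hamilton's rule: n·r·B > C, so the trait is favored while C < n·r·B = 4·0.5·0.553 = 1.106.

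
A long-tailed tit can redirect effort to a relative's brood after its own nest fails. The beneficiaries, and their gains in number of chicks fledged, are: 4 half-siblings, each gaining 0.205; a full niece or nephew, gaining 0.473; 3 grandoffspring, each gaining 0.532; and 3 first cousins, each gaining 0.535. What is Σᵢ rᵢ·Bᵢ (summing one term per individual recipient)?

0.922875

r to a half-sibling = 0.25 (half-sibs share one parent — one path of length 2: r = (1/2)^2 = 1/4).
r to a full niece or nephew = 0.25 (full aunt/uncle↔niece/nephew: two paths of length 3 through the shared grandparent pair: r = 2·(1/2)^3 = 1/4).
r to a grandoffspring = 1/4 (two parent–offspring links: r = (1/2)^2 = 1/4).
r to a first cousin = 0.125 (first cousins share one grandparent pair — two paths of length 4: r = 2·(1/2)^4 = 1/8).
Summing one r·B term per recipient: 4·0.25·0.205 + 1·0.25·0.473 + 3·0.25·0.532 + 3·0.125·0.535 = 0.922875.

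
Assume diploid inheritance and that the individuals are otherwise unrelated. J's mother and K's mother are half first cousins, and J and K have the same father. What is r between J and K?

0.265625

With two independent routes of shared ancestry, r is the sum of the two contributions.
J and K are related in two ways: half second cousins through their mothers (r = 1/64) and half-sibs through their shared father (r = 1/4).
r = 1/64 + 1/4 = 0.265625.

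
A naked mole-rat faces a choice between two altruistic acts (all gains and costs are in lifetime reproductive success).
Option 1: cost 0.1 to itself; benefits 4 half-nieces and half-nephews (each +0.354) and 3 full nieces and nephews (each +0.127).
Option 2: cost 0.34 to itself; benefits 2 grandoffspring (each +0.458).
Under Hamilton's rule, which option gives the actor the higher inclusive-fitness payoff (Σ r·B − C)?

Option 1: r to a half-niece or half-nephew = 0.125.
Option 1: r to a full niece or nephew = 0.25.
Option 1: Σ r·B − C = (4·0.125·0.354 + 3·0.25·0.127) − 0.1 = 0.17225.
Option 2: r to a grandoffspring = 0.25.
Option 2: Σ r·B − C = (2·0.25·0.458) − 0.34 = -0.111.
Option 1 has the higher net inclusive-fitness payoff.

Option 1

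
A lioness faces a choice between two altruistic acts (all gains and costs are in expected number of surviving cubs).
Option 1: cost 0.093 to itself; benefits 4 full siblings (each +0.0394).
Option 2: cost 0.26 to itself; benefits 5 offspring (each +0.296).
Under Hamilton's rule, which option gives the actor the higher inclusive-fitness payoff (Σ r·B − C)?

Option 2

Option 1: r to a full sibling = 0.5.
Option 1: Σ r·B − C = (4·0.5·0.0394) − 0.093 = -0.0142.
Option 2: r to an offspring = 0.5.
Option 2: Σ r·B − C = (5·0.5·0.296) − 0.26 = 0.48.
Option 2 has the higher net inclusive-fitness payoff.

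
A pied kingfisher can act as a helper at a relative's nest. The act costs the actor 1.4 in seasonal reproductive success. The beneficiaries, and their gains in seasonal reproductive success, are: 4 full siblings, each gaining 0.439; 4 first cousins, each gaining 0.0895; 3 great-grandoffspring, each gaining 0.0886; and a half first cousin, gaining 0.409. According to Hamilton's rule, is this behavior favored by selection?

No

Hamilton's rule: the trait is favored when the sum of r·B over every recipient exceeds the actor's cost C.
r to a full sibling = 0.5 (full sibs share both parents — two paths of length 2: r = 2·(1/2)^2 = 1/2).
r to a first cousin = 1/8 (first cousins share one grandparent pair — two paths of length 4: r = 2·(1/2)^4 = 1/8).
r to a great-grandoffspring = 1/8 (three parent–offspring links: r = (1/2)^3 = 1/8).
r to a half first cousin = 1/16 (half first cousins share one grandparent — one path of length 4: r = (1/2)^4 = 1/16).
Summing one r·B term per recipient: 4·0.5·0.439 + 4·0.125·0.0895 + 3·0.125·0.0886 + 1·0.0625·0.409 = 0.9815375.
0.9815375 < 1.4: the indirect benefit is less than the cost.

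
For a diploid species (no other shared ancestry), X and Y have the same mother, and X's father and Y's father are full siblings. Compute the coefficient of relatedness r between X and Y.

Relatedness sums over independent paths through distinct common ancestors.
X and Y are related in two ways: half-sibs through their shared mother (r = 1/4) and first cousins through their fathers (r = 1/8).
r = 1/4 + 1/8 = 0.375.

0.375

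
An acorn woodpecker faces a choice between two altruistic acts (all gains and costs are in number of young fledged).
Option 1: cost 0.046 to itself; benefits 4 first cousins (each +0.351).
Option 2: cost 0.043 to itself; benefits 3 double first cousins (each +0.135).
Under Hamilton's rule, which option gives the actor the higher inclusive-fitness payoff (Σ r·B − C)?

Option 1

Option 1: r to a first cousin = 0.125.
Option 1: Σ r·B − C = (4·0.125·0.351) − 0.046 = 0.1295.
Option 2: r to a double first cousin = 0.25.
Option 2: Σ r·B − C = (3·0.25·0.135) − 0.043 = 0.05825.
Option 1 has the higher net inclusive-fitness payoff.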